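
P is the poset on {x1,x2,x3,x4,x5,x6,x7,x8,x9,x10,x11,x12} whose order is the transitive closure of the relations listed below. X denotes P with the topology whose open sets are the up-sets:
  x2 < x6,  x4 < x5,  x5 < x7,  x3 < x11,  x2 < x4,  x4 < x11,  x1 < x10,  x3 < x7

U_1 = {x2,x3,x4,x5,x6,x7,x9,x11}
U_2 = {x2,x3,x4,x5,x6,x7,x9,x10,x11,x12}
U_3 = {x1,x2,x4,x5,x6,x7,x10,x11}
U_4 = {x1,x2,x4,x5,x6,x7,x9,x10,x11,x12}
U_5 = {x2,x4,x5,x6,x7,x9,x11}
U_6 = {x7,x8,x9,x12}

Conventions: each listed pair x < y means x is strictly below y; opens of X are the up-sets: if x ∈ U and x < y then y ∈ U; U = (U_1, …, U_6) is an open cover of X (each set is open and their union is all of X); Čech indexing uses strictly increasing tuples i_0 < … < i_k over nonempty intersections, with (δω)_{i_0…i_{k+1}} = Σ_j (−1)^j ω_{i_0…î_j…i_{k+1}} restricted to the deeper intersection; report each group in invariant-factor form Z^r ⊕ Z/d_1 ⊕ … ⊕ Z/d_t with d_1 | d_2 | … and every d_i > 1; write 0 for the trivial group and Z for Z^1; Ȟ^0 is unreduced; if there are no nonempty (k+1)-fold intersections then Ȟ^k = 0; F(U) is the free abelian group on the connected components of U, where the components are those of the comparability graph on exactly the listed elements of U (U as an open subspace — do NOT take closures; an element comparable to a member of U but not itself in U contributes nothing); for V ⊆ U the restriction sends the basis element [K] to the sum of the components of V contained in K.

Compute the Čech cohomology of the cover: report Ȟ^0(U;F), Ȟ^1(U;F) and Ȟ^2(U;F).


Ȟ^0 ≅ Z^5, Ȟ^1 ≅ 0, Ȟ^2 ≅ 0

intersection data:
  U12={x2,x3,x4,x5,x6,x7,x9,x11} U13={x2,x4,x5,x6,x7,x11} U14={x2,x4,x5,x6,x7,x9,x11} U15={x2,x4,x5,x6,x7,x9,x11} U16={x7,x9} U23={x2,x4,x5,x6,x7,x10,x11} U24={x2,x4,x5,x6,x7,x9,x10,x11,x12} U25={x2,x4,x5,x6,x7,x9,x11} U26={x7,x9,x12} U34={x1,x2,x4,x5,x6,x7,x10,x11} U35={x2,x4,x5,x6,x7,x11} U36={x7} U45={x2,x4,x5,x6,x7,x9,x11} U46={x7,x9,x12} U56={x7,x9}
  U123={x2,x4,x5,x6,x7,x11} U124={x2,x4,x5,x6,x7,x9,x11} U125={x2,x4,x5,x6,x7,x9,x11} U126={x7,x9} U134={x2,x4,x5,x6,x7,x11} U135={x2,x4,x5,x6,x7,x11} U136={x7} U145={x2,x4,x5,x6,x7,x9,x11} U146={x7,x9} U156={x7,x9} U234={x2,x4,x5,x6,x7,x10,x11} U235={x2,x4,x5,x6,x7,x11} U236={x7} U245={x2,x4,x5,x6,x7,x9,x11} U246={x7,x9,x12} U256={x7,x9} U345={x2,x4,x5,x6,x7,x11} U346={x7} U356={x7} U456={x7,x9}
  U1234={x2,x4,x5,x6,x7,x11} U1235={x2,x4,x5,x6,x7,x11} U1236={x7} U1245={x2,x4,x5,x6,x7,x9,x11} U1246={x7,x9} U1256={x7,x9} U1345={x2,x4,x5,x6,x7,x11} U1346={x7} U1356={x7} U1456={x7,x9} U2345={x2,x4,x5,x6,x7,x11} U2346={x7} U2356={x7} U2456={x7,x9} U3456={x7}
  U12345={x2,x4,x5,x6,x7,x11} U12346={x7} U12356={x7} U12456={x7,x9} U13456={x7} U23456={x7}
  U123456={x7}
components per intersection:
  U1: {x2,x3,x4,x5,x6,x7,x11} {x9}
  U2: {x2,x3,x4,x5,x6,x7,x11} {x9} {x10} {x12}
  U3: {x1,x10} {x2,x4,x5,x6,x7,x11}
  U4: {x1,x10} {x2,x4,x5,x6,x7,x11} {x9} {x12}
  U5: {x2,x4,x5,x6,x7,x11} {x9}
  U6: {x7} {x8} {x9} {x12}
  U12: {x2,x3,x4,x5,x6,x7,x11} {x9}
  U13: {x2,x4,x5,x6,x7,x11}
  U14: {x2,x4,x5,x6,x7,x11} {x9}
  U15: {x2,x4,x5,x6,x7,x11} {x9}
  U16: {x7} {x9}
  U23: {x2,x4,x5,x6,x7,x11} {x10}
  U24: {x2,x4,x5,x6,x7,x11} {x9} {x10} {x12}
  U25: {x2,x4,x5,x6,x7,x11} {x9}
  U26: {x7} {x9} {x12}
  U34: {x1,x10} {x2,x4,x5,x6,x7,x11}
  U35: {x2,x4,x5,x6,x7,x11}
  U36: {x7}
  U45: {x2,x4,x5,x6,x7,x11} {x9}
  U46: {x7} {x9} {x12}
  U56: {x7} {x9}
  U123: {x2,x4,x5,x6,x7,x11}
  U124: {x2,x4,x5,x6,x7,x11} {x9}
  U125: {x2,x4,x5,x6,x7,x11} {x9}
  U126: {x7} {x9}
  U134: {x2,x4,x5,x6,x7,x11}
  U135: {x2,x4,x5,x6,x7,x11}
  U136: {x7}
  U145: {x2,x4,x5,x6,x7,x11} {x9}
  U146: {x7} {x9}
  U156: {x7} {x9}
  U234: {x2,x4,x5,x6,x7,x11} {x10}
  U235: {x2,x4,x5,x6,x7,x11}
  U236: {x7}
  U245: {x2,x4,x5,x6,x7,x11} {x9}
  U246: {x7} {x9} {x12}
  U256: {x7} {x9}
  U345: {x2,x4,x5,x6,x7,x11}
  U346: {x7}
  U356: {x7}
  U456: {x7} {x9}
  U1234: {x2,x4,x5,x6,x7,x11}
  U1235: {x2,x4,x5,x6,x7,x11}
  U1236: {x7}
  U1245: {x2,x4,x5,x6,x7,x11} {x9}
  U1246: {x7} {x9}
  U1256: {x7} {x9}
  U1345: {x2,x4,x5,x6,x7,x11}
  U1346: {x7}
  U1356: {x7}
  U1456: {x7} {x9}
  U2345: {x2,x4,x5,x6,x7,x11}
  U2346: {x7}
  U2356: {x7}
  U2456: {x7} {x9}
  U3456: {x7}
  U12345: {x2,x4,x5,x6,x7,x11}
  U12346: {x7}
  U12356: {x7}
  U12456: {x7} {x9}
  U13456: {x7}
  U23456: {x7}
  U123456: {x7}
C dims 18,31,32,20; δ0: rk 13, SNF 1^13; δ1: rk 18, SNF 1^18; δ2: rk 14, SNF 1^14
Ȟ^0 = (18 − 13) − 0 = 5, so Ȟ^0 ≅ Z^5
Ȟ^1 = (31 − 18) − 13 = 0, so Ȟ^1 ≅ 0
Ȟ^2 = (32 − 14) − 18 = 0, so Ȟ^2 ≅ 0


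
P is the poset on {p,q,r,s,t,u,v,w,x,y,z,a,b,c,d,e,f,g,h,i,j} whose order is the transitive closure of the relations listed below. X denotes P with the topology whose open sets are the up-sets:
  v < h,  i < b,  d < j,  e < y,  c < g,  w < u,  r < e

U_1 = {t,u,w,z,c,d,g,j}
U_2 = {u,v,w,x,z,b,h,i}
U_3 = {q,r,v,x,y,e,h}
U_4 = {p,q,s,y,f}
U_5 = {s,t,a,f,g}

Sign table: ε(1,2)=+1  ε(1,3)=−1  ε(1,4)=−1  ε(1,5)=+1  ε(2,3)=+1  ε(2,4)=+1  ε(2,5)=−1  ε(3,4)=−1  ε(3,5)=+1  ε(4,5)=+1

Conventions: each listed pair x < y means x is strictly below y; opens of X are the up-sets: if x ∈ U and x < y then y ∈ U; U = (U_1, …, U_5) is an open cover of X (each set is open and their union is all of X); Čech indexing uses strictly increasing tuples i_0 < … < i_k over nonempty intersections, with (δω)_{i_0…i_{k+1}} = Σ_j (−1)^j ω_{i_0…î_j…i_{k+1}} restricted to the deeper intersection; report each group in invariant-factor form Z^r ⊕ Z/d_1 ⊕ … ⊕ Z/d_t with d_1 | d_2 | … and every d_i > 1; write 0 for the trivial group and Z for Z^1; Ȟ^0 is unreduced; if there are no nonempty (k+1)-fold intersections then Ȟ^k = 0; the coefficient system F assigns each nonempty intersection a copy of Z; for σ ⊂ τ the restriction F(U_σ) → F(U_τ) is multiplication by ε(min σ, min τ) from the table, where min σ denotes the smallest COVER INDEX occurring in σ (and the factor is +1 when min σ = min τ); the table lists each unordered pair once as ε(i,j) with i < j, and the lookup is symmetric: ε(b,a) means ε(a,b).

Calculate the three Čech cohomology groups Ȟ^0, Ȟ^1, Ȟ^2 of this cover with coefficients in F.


Ȟ^0(U;F) ≅ 0, Ȟ^1(U;F) ≅ Z/2, Ȟ^2(U;F) ≅ 0

intersection data:
  U12={u,w,z} U15={t,g} U23={v,x,h} U34={q,y} U45={s,f}
C dims 5,5; δ0: rk 5, SNF 1^4·2
Ȟ^0 = (5 − 5) − 0 = 0, so Ȟ^0 ≅ 0
Ȟ^1 = (5 − 0) − 5 = 0 plus torsion [2], so Ȟ^1 ≅ Z/2
Ȟ^2 = (0 − 0) − 0 = 0, so Ȟ^2 ≅ 0


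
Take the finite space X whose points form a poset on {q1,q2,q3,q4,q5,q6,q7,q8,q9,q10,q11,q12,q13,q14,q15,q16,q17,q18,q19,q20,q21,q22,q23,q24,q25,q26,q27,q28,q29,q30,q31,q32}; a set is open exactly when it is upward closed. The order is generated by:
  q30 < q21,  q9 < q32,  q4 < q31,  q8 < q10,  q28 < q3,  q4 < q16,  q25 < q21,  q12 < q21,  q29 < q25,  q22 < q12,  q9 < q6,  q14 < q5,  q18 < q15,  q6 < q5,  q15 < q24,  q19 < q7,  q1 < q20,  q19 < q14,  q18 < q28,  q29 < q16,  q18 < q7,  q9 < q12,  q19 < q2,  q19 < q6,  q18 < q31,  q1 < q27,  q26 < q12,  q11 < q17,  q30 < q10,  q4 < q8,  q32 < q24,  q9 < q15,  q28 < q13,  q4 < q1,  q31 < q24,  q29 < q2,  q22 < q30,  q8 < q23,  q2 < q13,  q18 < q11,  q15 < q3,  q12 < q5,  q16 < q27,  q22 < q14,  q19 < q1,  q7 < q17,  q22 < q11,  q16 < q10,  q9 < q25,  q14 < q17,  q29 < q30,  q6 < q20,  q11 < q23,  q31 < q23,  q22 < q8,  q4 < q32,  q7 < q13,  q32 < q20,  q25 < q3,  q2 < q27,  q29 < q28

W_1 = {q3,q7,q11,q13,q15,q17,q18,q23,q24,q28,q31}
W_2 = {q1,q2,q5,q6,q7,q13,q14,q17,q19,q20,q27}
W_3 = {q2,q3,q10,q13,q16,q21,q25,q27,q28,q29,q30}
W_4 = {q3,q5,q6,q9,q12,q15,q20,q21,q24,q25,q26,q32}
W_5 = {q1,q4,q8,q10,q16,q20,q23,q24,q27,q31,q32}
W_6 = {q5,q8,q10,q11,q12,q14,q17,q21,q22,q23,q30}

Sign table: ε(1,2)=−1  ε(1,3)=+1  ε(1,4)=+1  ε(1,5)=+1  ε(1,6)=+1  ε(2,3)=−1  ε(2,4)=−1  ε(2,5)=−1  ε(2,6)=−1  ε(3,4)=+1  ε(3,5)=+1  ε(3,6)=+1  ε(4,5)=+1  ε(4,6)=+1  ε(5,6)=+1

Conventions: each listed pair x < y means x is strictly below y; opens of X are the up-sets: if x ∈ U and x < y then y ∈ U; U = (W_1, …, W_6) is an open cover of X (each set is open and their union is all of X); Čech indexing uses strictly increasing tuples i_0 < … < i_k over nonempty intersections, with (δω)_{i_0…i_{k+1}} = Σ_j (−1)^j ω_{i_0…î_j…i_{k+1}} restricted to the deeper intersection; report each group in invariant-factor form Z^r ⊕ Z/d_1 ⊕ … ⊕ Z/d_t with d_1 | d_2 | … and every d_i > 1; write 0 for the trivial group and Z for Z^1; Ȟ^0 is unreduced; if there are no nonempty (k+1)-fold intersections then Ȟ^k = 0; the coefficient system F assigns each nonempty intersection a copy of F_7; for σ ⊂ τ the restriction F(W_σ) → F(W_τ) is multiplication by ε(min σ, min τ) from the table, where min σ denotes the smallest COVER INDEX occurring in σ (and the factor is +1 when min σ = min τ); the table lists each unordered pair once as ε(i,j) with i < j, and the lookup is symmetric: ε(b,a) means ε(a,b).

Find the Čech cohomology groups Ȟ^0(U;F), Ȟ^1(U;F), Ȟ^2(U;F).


Ȟ^0(U;F) ≅ Z/7,  Ȟ^1(U;F) ≅ 0,  Ȟ^2(U;F) ≅ 0

nerve simplices:
  W12={q7,q13,q17} W13={q3,q13,q28} W14={q3,q15,q24} W15={q23,q24,q31} W16={q11,q17,q23} W23={q2,q13,q27} W24={q5,q6,q20} W25={q1,q20,q27} W26={q5,q14,q17} W34={q3,q21,q25} W35={q10,q16,q27} W36={q10,q21,q30} W45={q20,q24,q32} W46={q5,q12,q21} W56={q8,q10,q23}
  W123={q13} W126={q17} W134={q3} W145={q24} W156={q23} W235={q27} W245={q20} W246={q5} W346={q21} W356={q10}
C dims 6,15,10; δ0: rk_F7 5; δ1: rk_F7 10
degree 0: 6−5−0 = 1 → Ȟ^0 ≅ Z/7
degree 1: 15−10−5 = 0 → Ȟ^1 ≅ 0
degree 2: 10−0−10 = 0 → Ȟ^2 ≅ 0


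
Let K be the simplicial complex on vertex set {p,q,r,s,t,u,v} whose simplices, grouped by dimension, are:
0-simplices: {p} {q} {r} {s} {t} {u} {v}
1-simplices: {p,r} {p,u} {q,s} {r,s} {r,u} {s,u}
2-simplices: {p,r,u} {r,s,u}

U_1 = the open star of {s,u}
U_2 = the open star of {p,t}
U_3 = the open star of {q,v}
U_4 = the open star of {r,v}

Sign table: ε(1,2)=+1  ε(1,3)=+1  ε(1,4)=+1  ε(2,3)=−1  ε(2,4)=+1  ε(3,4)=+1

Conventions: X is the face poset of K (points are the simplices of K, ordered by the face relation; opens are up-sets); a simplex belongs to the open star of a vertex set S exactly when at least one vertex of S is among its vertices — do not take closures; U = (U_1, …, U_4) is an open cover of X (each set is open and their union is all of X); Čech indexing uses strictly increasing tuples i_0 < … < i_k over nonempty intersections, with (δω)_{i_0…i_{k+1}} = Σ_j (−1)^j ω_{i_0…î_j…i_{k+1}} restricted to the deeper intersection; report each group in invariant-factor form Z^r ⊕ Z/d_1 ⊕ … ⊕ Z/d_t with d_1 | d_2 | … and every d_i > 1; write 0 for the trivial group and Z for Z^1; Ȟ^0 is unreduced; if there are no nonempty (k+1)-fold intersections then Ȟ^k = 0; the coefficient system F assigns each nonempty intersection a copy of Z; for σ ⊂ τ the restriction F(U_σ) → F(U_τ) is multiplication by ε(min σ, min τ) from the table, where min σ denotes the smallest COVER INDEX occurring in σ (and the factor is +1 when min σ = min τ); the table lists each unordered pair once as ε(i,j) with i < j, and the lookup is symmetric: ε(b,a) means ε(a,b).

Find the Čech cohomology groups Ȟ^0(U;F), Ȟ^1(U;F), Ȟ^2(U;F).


nerve simplices:
  U1={{s},{u},{p,u},{q,s},{r,s},{r,u},{s,u},{p,r,u},{r,s,u}} U2={{p},{t},{p,r},{p,u},{p,r,u}} U3={{q},{v},{q,s}} U4={{r},{v},{p,r},{r,s},{r,u},{p,r,u},{r,s,u}}
  U12={{p,u},{p,r,u}} U13={{q,s}} U14={{r,s},{r,u},{p,r,u},{r,s,u}} U24={{p,r},{p,r,u}} U34={{v}}
  U124={{p,r,u}}
C dims 4,5,1; δ0: rk 3, SNF 1^3; δ1: rk 1, SNF 1^1
degree 0: 4−3−0 = 1 → Ȟ^0 ≅ Z
degree 1: 5−1−3 = 1 → Ȟ^1 ≅ Z
degree 2: 1−0−1 = 0 → Ȟ^2 ≅ 0

Ȟ^0(U;F) ≅ Z, Ȟ^1(U;F) ≅ Z, Ȟ^2(U;F) ≅ 0


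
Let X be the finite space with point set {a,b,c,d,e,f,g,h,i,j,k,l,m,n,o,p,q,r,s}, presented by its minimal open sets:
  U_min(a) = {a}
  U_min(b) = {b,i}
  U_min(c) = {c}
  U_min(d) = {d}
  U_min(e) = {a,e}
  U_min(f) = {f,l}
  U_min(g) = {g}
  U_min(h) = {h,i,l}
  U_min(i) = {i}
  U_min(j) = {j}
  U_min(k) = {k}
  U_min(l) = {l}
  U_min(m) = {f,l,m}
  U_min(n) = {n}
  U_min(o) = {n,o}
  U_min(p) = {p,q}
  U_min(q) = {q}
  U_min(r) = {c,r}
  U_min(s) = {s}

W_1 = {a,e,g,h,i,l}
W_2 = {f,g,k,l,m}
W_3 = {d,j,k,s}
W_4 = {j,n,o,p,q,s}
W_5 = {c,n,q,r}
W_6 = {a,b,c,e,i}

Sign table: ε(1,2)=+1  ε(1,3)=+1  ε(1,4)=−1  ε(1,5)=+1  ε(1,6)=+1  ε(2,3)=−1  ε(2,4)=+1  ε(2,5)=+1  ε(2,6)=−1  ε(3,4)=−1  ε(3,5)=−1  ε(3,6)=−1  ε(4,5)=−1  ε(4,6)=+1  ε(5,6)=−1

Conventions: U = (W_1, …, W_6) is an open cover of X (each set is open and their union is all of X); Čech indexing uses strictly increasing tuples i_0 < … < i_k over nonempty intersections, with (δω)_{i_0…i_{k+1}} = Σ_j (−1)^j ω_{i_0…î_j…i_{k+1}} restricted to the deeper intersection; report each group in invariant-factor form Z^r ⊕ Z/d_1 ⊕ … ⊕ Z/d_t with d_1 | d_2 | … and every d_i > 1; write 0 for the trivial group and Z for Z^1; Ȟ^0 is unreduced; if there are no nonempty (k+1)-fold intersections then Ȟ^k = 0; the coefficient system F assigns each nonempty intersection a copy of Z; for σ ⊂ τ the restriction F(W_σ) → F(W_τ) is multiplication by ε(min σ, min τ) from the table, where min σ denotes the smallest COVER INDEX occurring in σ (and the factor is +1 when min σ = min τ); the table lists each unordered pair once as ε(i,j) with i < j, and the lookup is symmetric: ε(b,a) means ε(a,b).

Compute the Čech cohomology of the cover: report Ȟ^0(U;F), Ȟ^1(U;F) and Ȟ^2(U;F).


Ȟ^0 = Z; Ȟ^1 = Z; Ȟ^2 = 0

nonempty overlaps:
  W12={g,l} W16={a,e,i} W23={k} W34={j,s} W45={n,q} W56={c}
C dims 6,6; δ0: rk 5, SNF 1^5
degree 0: 6−5−0 = 1 → Ȟ^0 ≅ Z
degree 1: 6−0−5 = 1 → Ȟ^1 ≅ Z
degree 2: 0−0−0 = 0 → Ȟ^2 ≅ 0


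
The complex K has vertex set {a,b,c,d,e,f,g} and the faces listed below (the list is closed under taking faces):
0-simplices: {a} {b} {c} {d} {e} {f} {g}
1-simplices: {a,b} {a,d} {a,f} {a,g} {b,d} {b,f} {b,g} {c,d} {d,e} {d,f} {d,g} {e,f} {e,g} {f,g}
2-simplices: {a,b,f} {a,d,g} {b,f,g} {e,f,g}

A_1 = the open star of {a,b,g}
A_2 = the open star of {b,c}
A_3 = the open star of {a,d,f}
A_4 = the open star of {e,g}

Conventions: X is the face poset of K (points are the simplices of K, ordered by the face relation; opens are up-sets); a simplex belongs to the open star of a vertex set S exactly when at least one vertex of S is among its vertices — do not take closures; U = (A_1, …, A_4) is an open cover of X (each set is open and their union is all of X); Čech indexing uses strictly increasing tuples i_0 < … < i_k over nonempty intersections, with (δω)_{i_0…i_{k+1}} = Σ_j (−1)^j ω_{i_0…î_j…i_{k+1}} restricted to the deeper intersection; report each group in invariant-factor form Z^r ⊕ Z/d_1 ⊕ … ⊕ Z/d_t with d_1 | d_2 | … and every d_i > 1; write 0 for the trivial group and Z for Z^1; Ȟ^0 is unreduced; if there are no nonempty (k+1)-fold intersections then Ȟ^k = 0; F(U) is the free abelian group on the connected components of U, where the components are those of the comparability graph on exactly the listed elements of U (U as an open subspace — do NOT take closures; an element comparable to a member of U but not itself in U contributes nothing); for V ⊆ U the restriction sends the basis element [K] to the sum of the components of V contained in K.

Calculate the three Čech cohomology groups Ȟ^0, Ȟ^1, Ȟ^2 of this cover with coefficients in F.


Ȟ^0 = Z, Ȟ^1 = Z^2 and Ȟ^2 = 0

nerve simplices:
  A1={{a},{b},{g},{a,b},{a,d},{a,f},{a,g},{b,d},{b,f},{b,g},{d,g},{e,g},{f,g},{a,b,f},{a,d,g},{b,f,g},{e,f,g}} A2={{b},{c},{a,b},{b,d},{b,f},{b,g},{c,d},{a,b,f},{b,f,g}} A3={{a},{d},{f},{a,b},{a,d},{a,f},{a,g},{b,d},{b,f},{c,d},{d,e},{d,f},{d,g},{e,f},{f,g},{a,b,f},{a,d,g},{b,f,g},{e,f,g}} A4={{e},{g},{a,g},{b,g},{d,e},{d,g},{e,f},{e,g},{f,g},{a,d,g},{b,f,g},{e,f,g}}
  A12={{b},{a,b},{b,d},{b,f},{b,g},{a,b,f},{b,f,g}} A13={{a},{a,b},{a,d},{a,f},{a,g},{b,d},{b,f},{d,g},{f,g},{a,b,f},{a,d,g},{b,f,g},{e,f,g}} A14={{g},{a,g},{b,g},{d,g},{e,g},{f,g},{a,d,g},{b,f,g},{e,f,g}} A23={{a,b},{b,d},{b,f},{c,d},{a,b,f},{b,f,g}} A24={{b,g},{b,f,g}} A34={{a,g},{d,e},{d,g},{e,f},{f,g},{a,d,g},{b,f,g},{e,f,g}}
  A123={{a,b},{b,d},{b,f},{a,b,f},{b,f,g}} A124={{b,g},{b,f,g}} A134={{a,g},{d,g},{f,g},{a,d,g},{b,f,g},{e,f,g}} A234={{b,f,g}}
  A1234={{b,f,g}}
components per intersection:
  A1: {{a},{b},{g},{a,b},{a,d},{a,f},{a,g},{b,d},{b,f},{b,g},{d,g},{e,g},{f,g},{a,b,f},{a,d,g},{b,f,g},{e,f,g}}
  A2: {{b},{a,b},{b,d},{b,f},{b,g},{a,b,f},{b,f,g}} {{c},{c,d}}
  A3: {{a},{d},{f},{a,b},{a,d},{a,f},{a,g},{b,d},{b,f},{c,d},{d,e},{d,f},{d,g},{e,f},{f,g},{a,b,f},{a,d,g},{b,f,g},{e,f,g}}
  A4: {{e},{g},{a,g},{b,g},{d,e},{d,g},{e,f},{e,g},{f,g},{a,d,g},{b,f,g},{e,f,g}}
  A12: {{b},{a,b},{b,d},{b,f},{b,g},{a,b,f},{b,f,g}}
  A13: {{a},{a,b},{a,d},{a,f},{a,g},{b,f},{d,g},{f,g},{a,b,f},{a,d,g},{b,f,g},{e,f,g}} {{b,d}}
  A14: {{g},{a,g},{b,g},{d,g},{e,g},{f,g},{a,d,g},{b,f,g},{e,f,g}}
  A23: {{a,b},{b,f},{a,b,f},{b,f,g}} {{b,d}} {{c,d}}
  A24: {{b,g},{b,f,g}}
  A34: {{a,g},{d,g},{a,d,g}} {{d,e}} {{e,f},{f,g},{b,f,g},{e,f,g}}
  A123: {{a,b},{b,f},{a,b,f},{b,f,g}} {{b,d}}
  A124: {{b,g},{b,f,g}}
  A134: {{a,g},{d,g},{a,d,g}} {{f,g},{b,f,g},{e,f,g}}
  A234: {{b,f,g}}
  A1234: {{b,f,g}}
C dims 5,11,6,1; δ0: rk 4, SNF 1^4; δ1: rk 5, SNF 1^5; δ2: rk 1, SNF 1^1
degree 0: 5−4−0 = 1 → Ȟ^0 ≅ Z
degree 1: 11−5−4 = 2 → Ȟ^1 ≅ Z^2
degree 2: 6−1−5 = 0 → Ȟ^2 ≅ 0


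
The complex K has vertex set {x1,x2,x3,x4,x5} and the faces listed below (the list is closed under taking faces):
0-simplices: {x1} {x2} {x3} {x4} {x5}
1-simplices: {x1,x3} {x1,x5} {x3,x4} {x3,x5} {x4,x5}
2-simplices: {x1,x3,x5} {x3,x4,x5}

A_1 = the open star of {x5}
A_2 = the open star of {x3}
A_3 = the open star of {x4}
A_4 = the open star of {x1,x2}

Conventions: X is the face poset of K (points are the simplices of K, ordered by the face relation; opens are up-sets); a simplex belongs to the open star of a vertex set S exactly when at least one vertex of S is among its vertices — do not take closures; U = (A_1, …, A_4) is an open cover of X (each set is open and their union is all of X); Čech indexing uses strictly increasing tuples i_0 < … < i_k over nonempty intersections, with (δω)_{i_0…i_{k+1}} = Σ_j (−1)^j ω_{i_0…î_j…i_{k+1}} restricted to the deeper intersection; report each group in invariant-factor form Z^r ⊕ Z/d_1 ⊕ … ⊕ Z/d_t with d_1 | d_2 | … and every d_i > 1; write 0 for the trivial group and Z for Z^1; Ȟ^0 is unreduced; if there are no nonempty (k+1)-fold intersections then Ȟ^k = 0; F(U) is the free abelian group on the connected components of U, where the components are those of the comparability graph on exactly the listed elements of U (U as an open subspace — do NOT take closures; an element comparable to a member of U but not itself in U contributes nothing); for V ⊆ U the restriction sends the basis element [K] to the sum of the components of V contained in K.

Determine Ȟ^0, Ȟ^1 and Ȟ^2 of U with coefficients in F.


nonempty overlaps:
  A1={{x5},{x1,x5},{x3,x5},{x4,x5},{x1,x3,x5},{x3,x4,x5}} A2={{x3},{x1,x3},{x3,x4},{x3,x5},{x1,x3,x5},{x3,x4,x5}} A3={{x4},{x3,x4},{x4,x5},{x3,x4,x5}} A4={{x1},{x2},{x1,x3},{x1,x5},{x1,x3,x5}}
  A12={{x3,x5},{x1,x3,x5},{x3,x4,x5}} A13={{x4,x5},{x3,x4,x5}} A14={{x1,x5},{x1,x3,x5}} A23={{x3,x4},{x3,x4,x5}} A24={{x1,x3},{x1,x3,x5}}
  A123={{x3,x4,x5}} A124={{x1,x3,x5}}
components per intersection:
  A1: {{x5},{x1,x5},{x3,x5},{x4,x5},{x1,x3,x5},{x3,x4,x5}}
  A2: {{x3},{x1,x3},{x3,x4},{x3,x5},{x1,x3,x5},{x3,x4,x5}}
  A3: {{x4},{x3,x4},{x4,x5},{x3,x4,x5}}
  A4: {{x1},{x1,x3},{x1,x5},{x1,x3,x5}} {{x2}}
  A12: {{x3,x5},{x1,x3,x5},{x3,x4,x5}}
  A13: {{x4,x5},{x3,x4,x5}}
  A14: {{x1,x5},{x1,x3,x5}}
  A23: {{x3,x4},{x3,x4,x5}}
  A24: {{x1,x3},{x1,x3,x5}}
  A123: {{x3,x4,x5}}
  A124: {{x1,x3,x5}}
C dims 5,5,2; δ0: rk 3, SNF 1^3; δ1: rk 2, SNF 1^2
degree 0: 5−3−0 = 2 → Ȟ^0 ≅ Z^2
degree 1: 5−2−3 = 0 → Ȟ^1 ≅ 0
degree 2: 2−0−2 = 0 → Ȟ^2 ≅ 0

Ȟ^0 ≅ Z^2, Ȟ^1 ≅ 0 and Ȟ^2 ≅ 0


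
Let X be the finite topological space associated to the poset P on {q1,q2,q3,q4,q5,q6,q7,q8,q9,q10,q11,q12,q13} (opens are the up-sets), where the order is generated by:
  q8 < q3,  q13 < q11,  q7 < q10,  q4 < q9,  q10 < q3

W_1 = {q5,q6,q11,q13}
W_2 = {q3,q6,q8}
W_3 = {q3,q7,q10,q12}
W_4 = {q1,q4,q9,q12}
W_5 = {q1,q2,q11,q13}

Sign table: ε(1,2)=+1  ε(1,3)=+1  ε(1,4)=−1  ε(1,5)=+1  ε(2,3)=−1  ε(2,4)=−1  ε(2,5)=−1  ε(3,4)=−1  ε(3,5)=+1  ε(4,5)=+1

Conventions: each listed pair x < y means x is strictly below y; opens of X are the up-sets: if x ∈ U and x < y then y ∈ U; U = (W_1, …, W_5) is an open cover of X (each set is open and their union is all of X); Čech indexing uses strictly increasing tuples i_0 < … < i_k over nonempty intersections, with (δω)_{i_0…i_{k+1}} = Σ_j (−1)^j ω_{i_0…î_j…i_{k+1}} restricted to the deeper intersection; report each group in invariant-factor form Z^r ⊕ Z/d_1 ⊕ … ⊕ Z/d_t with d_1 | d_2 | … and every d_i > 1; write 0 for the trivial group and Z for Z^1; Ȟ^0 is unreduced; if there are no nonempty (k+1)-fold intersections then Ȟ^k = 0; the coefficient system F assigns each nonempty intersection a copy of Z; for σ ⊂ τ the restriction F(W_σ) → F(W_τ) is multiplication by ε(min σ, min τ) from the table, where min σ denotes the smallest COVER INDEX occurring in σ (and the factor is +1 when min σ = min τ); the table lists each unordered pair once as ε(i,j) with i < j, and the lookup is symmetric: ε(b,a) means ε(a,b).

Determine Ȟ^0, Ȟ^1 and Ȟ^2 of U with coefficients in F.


nonempty overlaps:
  W12={q6} W15={q11,q13} W23={q3} W34={q12} W45={q1}
C dims 5,5; δ0: rk 4, SNF 1^4
degree 0: 5−4−0 = 1 → Ȟ^0 ≅ Z
degree 1: 5−0−4 = 1 → Ȟ^1 ≅ Z
degree 2: 0−0−0 = 0 → Ȟ^2 ≅ 0

Ȟ^0 = Z; Ȟ^1 = Z; Ȟ^2 = 0


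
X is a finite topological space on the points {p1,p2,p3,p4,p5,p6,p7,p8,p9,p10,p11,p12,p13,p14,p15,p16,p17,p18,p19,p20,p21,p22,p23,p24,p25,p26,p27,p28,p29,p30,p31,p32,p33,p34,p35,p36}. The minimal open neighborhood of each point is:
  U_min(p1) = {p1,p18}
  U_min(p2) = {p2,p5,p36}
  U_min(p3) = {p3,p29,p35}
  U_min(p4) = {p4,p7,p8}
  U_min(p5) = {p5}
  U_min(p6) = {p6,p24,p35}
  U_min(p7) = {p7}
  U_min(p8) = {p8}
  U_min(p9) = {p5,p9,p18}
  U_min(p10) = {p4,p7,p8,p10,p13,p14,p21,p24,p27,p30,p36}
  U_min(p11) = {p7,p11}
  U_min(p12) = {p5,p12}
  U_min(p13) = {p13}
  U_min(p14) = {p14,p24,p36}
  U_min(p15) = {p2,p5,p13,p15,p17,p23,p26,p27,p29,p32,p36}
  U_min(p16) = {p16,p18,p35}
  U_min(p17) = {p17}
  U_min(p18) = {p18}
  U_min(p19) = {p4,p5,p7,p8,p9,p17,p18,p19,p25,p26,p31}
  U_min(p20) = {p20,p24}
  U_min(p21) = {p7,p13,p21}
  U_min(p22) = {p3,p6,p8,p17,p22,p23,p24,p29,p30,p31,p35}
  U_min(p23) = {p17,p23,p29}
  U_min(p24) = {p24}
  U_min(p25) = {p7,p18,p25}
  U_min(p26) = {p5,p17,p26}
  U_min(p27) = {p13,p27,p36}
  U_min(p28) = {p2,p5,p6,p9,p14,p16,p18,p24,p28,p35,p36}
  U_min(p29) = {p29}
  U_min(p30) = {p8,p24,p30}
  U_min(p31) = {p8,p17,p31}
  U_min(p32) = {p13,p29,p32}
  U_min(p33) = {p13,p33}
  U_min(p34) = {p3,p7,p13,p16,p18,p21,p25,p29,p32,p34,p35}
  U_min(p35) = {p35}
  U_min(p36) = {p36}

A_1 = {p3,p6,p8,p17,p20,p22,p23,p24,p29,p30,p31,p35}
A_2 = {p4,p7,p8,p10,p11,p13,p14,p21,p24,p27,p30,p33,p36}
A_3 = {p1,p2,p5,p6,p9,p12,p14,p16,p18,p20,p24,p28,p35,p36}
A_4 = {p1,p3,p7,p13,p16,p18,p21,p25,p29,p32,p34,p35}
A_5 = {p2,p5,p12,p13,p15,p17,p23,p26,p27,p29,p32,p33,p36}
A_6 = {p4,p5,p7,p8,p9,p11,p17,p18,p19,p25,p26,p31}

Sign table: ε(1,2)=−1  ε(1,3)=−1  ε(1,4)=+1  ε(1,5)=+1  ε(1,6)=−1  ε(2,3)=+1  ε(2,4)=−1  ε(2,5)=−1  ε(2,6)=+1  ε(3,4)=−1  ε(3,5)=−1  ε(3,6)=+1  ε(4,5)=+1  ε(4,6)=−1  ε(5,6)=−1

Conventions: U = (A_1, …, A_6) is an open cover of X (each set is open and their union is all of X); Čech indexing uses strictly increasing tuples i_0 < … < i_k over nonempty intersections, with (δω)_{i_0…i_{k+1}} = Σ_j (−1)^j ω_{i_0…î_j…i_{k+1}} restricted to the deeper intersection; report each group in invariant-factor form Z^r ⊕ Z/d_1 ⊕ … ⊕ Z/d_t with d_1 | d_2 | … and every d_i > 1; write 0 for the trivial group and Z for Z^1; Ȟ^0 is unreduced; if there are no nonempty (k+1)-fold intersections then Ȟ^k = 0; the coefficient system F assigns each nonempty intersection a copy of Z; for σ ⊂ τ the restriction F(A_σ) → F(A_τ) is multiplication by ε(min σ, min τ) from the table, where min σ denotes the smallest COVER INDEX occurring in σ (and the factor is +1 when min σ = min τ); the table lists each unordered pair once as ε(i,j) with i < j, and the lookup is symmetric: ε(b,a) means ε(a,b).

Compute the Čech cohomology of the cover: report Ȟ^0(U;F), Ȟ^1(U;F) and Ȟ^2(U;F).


cover nerve:
  A12={p8,p24,p30} A13={p6,p20,p24,p35} A14={p3,p29,p35} A15={p17,p23,p29} A16={p8,p17,p31} A23={p14,p24,p36} A24={p7,p13,p21} A25={p13,p27,p33,p36} A26={p4,p7,p8,p11} A34={p1,p16,p18,p35} A35={p2,p5,p12,p36} A36={p5,p9,p18} A45={p13,p29,p32} A46={p7,p18,p25} A56={p5,p17,p26}
  A123={p24} A126={p8} A134={p35} A145={p29} A156={p17} A235={p36} A245={p13} A246={p7} A346={p18} A356={p5}
C dims 6,15,10; δ0: rk 5, SNF 1^5; δ1: rk 10, SNF 1^9·2
Ȟ^0: (6−5)−0=1 ⇒ Z
Ȟ^1: (15−10)−5=0 ⇒ 0
Ȟ^2: (10−0)−10=0 plus torsion [2] ⇒ Z/2

Ȟ^0 = Z, Ȟ^1 = 0 and Ȟ^2 = Z/2


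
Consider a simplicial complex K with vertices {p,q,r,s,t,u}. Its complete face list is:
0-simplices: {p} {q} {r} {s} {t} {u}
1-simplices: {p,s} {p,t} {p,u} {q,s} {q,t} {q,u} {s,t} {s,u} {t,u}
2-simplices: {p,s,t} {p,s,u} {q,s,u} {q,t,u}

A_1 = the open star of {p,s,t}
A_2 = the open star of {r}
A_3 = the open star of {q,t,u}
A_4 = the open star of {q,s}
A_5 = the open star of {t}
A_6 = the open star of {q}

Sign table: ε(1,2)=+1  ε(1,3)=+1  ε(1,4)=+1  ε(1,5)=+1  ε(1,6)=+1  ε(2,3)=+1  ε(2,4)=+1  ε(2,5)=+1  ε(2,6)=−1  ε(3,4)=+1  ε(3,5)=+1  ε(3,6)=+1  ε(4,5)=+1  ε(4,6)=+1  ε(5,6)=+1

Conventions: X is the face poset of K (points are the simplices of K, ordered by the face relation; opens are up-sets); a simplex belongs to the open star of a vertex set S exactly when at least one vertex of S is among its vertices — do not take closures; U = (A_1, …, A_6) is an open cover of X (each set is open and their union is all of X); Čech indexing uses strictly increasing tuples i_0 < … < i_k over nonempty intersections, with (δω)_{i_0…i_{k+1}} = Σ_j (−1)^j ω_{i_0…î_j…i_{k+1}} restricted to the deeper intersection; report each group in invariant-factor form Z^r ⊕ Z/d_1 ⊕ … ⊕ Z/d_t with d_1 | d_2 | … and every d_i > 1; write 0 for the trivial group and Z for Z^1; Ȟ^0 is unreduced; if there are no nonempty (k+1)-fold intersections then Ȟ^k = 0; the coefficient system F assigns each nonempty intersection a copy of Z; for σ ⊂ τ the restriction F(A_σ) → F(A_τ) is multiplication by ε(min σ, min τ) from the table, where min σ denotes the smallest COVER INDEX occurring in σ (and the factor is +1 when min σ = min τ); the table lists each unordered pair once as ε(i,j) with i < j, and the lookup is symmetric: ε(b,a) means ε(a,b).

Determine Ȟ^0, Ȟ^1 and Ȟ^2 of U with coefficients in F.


Ȟ^0 = Z^2, Ȟ^1 = 0, Ȟ^2 = 0

nonempty intersections:
  A1={{p},{s},{t},{p,s},{p,t},{p,u},{q,s},{q,t},{s,t},{s,u},{t,u},{p,s,t},{p,s,u},{q,s,u},{q,t,u}} A2={{r}} A3={{q},{t},{u},{p,t},{p,u},{q,s},{q,t},{q,u},{s,t},{s,u},{t,u},{p,s,t},{p,s,u},{q,s,u},{q,t,u}} A4={{q},{s},{p,s},{q,s},{q,t},{q,u},{s,t},{s,u},{p,s,t},{p,s,u},{q,s,u},{q,t,u}} A5={{t},{p,t},{q,t},{s,t},{t,u},{p,s,t},{q,t,u}} A6={{q},{q,s},{q,t},{q,u},{q,s,u},{q,t,u}}
  A13={{t},{p,t},{p,u},{q,s},{q,t},{s,t},{s,u},{t,u},{p,s,t},{p,s,u},{q,s,u},{q,t,u}} A14={{s},{p,s},{q,s},{q,t},{s,t},{s,u},{p,s,t},{p,s,u},{q,s,u},{q,t,u}} A15={{t},{p,t},{q,t},{s,t},{t,u},{p,s,t},{q,t,u}} A16={{q,s},{q,t},{q,s,u},{q,t,u}} A34={{q},{q,s},{q,t},{q,u},{s,t},{s,u},{p,s,t},{p,s,u},{q,s,u},{q,t,u}} A35={{t},{p,t},{q,t},{s,t},{t,u},{p,s,t},{q,t,u}} A36={{q},{q,s},{q,t},{q,u},{q,s,u},{q,t,u}} A45={{q,t},{s,t},{p,s,t},{q,t,u}} A46={{q},{q,s},{q,t},{q,u},{q,s,u},{q,t,u}} A56={{q,t},{q,t,u}}
  A134={{q,s},{q,t},{s,t},{s,u},{p,s,t},{p,s,u},{q,s,u},{q,t,u}} A135={{t},{p,t},{q,t},{s,t},{t,u},{p,s,t},{q,t,u}} A136={{q,s},{q,t},{q,s,u},{q,t,u}} A145={{q,t},{s,t},{p,s,t},{q,t,u}} A146={{q,s},{q,t},{q,s,u},{q,t,u}} A156={{q,t},{q,t,u}} A345={{q,t},{s,t},{p,s,t},{q,t,u}} A346={{q},{q,s},{q,t},{q,u},{q,s,u},{q,t,u}} A356={{q,t},{q,t,u}} A456={{q,t},{q,t,u}}
  A1345={{q,t},{s,t},{p,s,t},{q,t,u}} A1346={{q,s},{q,t},{q,s,u},{q,t,u}} A1356={{q,t},{q,t,u}} A1456={{q,t},{q,t,u}} A3456={{q,t},{q,t,u}}
  A13456={{q,t},{q,t,u}}
C dims 6,10,10,5; δ0: rk 4, SNF 1^4; δ1: rk 6, SNF 1^6; δ2: rk 4, SNF 1^4
Ȟ^0: (6−4)−0=2 ⇒ Z^2
Ȟ^1: (10−6)−4=0 ⇒ 0
Ȟ^2: (10−4)−6=0 ⇒ 0


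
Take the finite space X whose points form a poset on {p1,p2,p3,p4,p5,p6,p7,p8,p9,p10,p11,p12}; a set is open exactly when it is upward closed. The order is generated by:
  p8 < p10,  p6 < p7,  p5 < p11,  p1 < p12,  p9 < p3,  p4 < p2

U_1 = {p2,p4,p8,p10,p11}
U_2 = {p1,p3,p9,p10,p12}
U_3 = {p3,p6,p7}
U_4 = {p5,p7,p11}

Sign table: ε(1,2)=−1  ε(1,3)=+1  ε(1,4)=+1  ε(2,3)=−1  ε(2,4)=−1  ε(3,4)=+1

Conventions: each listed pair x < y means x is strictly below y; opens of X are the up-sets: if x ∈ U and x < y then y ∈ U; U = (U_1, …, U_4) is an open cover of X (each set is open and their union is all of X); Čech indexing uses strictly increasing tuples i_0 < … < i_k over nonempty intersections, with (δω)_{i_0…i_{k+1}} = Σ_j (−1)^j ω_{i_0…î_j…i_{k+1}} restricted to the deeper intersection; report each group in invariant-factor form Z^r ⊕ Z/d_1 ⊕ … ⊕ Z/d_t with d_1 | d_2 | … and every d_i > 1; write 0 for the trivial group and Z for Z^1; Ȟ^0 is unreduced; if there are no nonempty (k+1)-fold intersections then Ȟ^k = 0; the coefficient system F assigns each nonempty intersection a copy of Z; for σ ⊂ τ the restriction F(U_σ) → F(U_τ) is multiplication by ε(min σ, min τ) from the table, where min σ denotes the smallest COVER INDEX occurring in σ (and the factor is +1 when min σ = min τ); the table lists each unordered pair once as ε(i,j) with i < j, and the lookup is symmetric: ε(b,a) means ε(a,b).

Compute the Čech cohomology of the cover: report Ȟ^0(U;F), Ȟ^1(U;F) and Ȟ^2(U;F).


Ȟ^0 = Z; Ȟ^1 = Z; Ȟ^2 = 0

nonempty overlaps:
  U12={p10} U14={p11} U23={p3} U34={p7}
C dims 4,4; δ0: rk 3, SNF 1^3
degree 0: 4−3−0 = 1 → Ȟ^0 ≅ Z
degree 1: 4−0−3 = 1 → Ȟ^1 ≅ Z
degree 2: 0−0−0 = 0 → Ȟ^2 ≅ 0


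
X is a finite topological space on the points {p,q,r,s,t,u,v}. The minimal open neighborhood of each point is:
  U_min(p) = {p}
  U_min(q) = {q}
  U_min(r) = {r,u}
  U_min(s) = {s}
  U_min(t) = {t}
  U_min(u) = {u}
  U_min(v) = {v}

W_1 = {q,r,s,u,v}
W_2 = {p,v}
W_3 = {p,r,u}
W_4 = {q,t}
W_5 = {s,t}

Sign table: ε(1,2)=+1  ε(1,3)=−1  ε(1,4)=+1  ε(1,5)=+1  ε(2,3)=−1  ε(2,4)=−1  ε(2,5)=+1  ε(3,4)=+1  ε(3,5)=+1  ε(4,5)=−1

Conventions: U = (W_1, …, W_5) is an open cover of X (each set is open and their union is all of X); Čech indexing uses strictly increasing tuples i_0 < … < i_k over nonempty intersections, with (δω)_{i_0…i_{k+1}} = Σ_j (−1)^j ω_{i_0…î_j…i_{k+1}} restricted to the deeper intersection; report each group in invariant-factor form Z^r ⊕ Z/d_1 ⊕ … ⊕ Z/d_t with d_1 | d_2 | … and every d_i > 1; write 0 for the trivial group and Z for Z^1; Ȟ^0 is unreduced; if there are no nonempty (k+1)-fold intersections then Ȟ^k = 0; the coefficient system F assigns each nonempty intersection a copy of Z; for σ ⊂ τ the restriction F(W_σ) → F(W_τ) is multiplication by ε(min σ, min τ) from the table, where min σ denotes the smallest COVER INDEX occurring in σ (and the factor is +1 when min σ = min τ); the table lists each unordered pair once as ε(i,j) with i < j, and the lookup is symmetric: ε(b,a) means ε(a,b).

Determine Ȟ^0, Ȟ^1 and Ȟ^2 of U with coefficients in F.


cover nerve:
  W12={v} W13={r,u} W14={q} W15={s} W23={p} W45={t}
C dims 5,6; δ0: rk 5, SNF 1^4·2
Ȟ^0: (5−5)−0=0 ⇒ 0
Ȟ^1: (6−0)−5=1 plus torsion [2] ⇒ Z ⊕ Z/2
Ȟ^2: (0−0)−0=0 ⇒ 0

Ȟ^0 = 0; Ȟ^1 = Z ⊕ Z/2; Ȟ^2 = 0


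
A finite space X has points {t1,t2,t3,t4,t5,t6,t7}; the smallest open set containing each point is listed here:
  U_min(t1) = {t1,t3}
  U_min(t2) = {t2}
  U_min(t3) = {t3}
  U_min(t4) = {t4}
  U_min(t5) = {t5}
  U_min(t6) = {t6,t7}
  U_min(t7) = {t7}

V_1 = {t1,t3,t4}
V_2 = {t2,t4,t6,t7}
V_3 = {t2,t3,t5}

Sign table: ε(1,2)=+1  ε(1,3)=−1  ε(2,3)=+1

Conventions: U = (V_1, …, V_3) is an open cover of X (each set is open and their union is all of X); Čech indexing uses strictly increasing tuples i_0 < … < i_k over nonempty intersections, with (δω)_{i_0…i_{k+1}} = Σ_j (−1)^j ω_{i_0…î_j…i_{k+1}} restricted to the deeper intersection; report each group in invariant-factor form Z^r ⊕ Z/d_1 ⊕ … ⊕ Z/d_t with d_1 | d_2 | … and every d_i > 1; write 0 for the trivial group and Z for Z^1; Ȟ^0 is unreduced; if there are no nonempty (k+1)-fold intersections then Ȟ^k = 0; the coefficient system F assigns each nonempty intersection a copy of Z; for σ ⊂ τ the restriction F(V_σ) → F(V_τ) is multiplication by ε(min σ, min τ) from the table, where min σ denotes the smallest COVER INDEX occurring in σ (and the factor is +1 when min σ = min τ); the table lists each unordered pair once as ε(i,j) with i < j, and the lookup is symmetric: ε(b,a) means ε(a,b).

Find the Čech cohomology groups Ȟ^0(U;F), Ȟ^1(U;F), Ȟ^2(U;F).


Ȟ^0(U;F) ≅ 0,  Ȟ^1(U;F) ≅ Z/2,  Ȟ^2(U;F) ≅ 0

intersection data:
  V12={t4} V13={t3} V23={t2}
C dims 3,3; δ0: rk 3, SNF 1^2·2
Ȟ^0 = (3 − 3) − 0 = 0, so Ȟ^0 ≅ 0
Ȟ^1 = (3 − 0) − 3 = 0 plus torsion [2], so Ȟ^1 ≅ Z/2
Ȟ^2 = (0 − 0) − 0 = 0, so Ȟ^2 ≅ 0


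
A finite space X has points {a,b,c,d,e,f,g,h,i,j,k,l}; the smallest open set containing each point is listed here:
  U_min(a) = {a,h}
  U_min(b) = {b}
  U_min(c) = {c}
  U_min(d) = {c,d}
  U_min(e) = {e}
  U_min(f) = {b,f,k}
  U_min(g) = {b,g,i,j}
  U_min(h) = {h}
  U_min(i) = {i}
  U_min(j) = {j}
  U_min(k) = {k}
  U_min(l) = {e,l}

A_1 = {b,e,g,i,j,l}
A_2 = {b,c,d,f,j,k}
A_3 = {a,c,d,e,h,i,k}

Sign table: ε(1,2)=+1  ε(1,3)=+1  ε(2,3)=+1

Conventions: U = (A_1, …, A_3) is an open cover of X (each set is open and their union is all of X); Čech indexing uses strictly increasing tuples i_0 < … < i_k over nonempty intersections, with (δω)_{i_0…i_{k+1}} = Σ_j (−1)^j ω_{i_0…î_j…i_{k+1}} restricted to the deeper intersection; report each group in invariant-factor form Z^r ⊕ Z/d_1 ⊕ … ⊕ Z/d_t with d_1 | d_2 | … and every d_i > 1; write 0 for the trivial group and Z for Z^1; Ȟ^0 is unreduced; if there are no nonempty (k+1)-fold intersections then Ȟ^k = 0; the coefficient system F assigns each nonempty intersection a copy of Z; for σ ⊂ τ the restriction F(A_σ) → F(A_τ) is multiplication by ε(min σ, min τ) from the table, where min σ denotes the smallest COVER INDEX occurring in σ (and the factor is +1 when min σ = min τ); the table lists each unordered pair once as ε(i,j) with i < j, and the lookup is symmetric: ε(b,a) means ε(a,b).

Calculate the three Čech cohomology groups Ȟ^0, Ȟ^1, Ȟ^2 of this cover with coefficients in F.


Ȟ^0 = Z; Ȟ^1 = Z; Ȟ^2 = 0

nerve of the cover:
  A12={b,j} A13={e,i} A23={c,d,k}
C dims 3,3; δ0: rk 2, SNF 1^2
Ȟ^0 = (3 − 2) − 0 = 1, so Ȟ^0 ≅ Z
Ȟ^1 = (3 − 0) − 2 = 1, so Ȟ^1 ≅ Z
Ȟ^2 = (0 − 0) − 0 = 0, so Ȟ^2 ≅ 0


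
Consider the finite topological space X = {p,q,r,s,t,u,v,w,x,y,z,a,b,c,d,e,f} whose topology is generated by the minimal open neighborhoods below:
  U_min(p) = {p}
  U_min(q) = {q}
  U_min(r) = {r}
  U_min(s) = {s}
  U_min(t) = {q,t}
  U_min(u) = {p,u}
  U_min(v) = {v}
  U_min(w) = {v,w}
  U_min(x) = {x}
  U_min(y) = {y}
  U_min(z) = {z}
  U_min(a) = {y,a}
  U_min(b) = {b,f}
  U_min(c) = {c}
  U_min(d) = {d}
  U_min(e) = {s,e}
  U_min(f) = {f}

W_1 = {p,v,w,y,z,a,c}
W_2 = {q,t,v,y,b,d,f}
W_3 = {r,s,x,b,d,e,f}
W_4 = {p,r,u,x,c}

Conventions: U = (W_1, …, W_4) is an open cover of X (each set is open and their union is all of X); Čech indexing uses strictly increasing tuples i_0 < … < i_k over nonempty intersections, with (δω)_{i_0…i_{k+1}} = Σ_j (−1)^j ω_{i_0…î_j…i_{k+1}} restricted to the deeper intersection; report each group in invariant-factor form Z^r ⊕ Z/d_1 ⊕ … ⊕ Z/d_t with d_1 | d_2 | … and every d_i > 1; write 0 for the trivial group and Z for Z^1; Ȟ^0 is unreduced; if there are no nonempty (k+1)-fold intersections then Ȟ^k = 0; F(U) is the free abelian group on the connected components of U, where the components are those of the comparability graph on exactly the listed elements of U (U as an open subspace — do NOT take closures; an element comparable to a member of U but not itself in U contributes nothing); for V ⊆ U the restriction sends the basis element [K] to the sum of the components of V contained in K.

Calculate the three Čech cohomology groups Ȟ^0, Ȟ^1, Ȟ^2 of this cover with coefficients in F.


cover nerve:
  W12={v,y} W14={p,c} W23={b,d,f} W34={r,x}
components per intersection:
  W1: {p} {v,w} {y,a} {z} {c}
  W2: {q,t} {v} {y} {b,f} {d}
  W3: {r} {s,e} {x} {b,f} {d}
  W4: {p,u} {r} {x} {c}
  W12: {v} {y}
  W14: {p} {c}
  W23: {b,f} {d}
  W34: {r} {x}
C dims 19,8; δ0: rk 8, SNF 1^8
Ȟ^0: (19−8)−0=11 ⇒ Z^11
Ȟ^1: (8−0)−8=0 ⇒ 0
Ȟ^2: (0−0)−0=0 ⇒ 0

Ȟ^0(U;F) ≅ Z^11, Ȟ^1(U;F) ≅ 0 and Ȟ^2(U;F) ≅ 0


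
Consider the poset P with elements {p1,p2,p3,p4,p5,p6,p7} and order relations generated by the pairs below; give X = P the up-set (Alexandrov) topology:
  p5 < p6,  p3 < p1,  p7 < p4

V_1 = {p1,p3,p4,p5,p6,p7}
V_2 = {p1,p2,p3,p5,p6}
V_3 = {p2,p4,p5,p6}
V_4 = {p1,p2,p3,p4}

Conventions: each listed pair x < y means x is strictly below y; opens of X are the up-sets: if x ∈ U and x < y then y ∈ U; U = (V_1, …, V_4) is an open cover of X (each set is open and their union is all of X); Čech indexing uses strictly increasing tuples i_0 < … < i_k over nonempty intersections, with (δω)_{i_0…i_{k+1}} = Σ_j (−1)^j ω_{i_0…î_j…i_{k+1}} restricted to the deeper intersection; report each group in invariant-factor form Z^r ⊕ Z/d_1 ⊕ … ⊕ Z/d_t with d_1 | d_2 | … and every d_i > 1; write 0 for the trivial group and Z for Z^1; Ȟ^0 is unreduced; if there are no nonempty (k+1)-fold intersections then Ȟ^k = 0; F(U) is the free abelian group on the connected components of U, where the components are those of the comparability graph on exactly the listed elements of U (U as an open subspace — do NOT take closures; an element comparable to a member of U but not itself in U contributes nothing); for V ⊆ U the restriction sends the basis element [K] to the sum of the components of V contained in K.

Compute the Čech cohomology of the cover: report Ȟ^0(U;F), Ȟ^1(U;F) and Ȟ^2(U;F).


Ȟ^0(U;F) ≅ Z^4, Ȟ^1(U;F) ≅ 0, Ȟ^2(U;F) ≅ 0

cover nerve:
  V12={p1,p3,p5,p6} V13={p4,p5,p6} V14={p1,p3,p4} V23={p2,p5,p6} V24={p1,p2,p3} V34={p2,p4}
  V123={p5,p6} V124={p1,p3} V134={p4} V234={p2}
components per intersection:
  V1: {p1,p3} {p4,p7} {p5,p6}
  V2: {p1,p3} {p2} {p5,p6}
  V3: {p2} {p4} {p5,p6}
  V4: {p1,p3} {p2} {p4}
  V12: {p1,p3} {p5,p6}
  V13: {p4} {p5,p6}
  V14: {p1,p3} {p4}
  V23: {p2} {p5,p6}
  V24: {p1,p3} {p2}
  V34: {p2} {p4}
  V123: {p5,p6}
  V124: {p1,p3}
  V134: {p4}
  V234: {p2}
C dims 12,12,4; δ0: rk 8, SNF 1^8; δ1: rk 4, SNF 1^4
Ȟ^0: (12−8)−0=4 ⇒ Z^4
Ȟ^1: (12−4)−8=0 ⇒ 0
Ȟ^2: (4−0)−4=0 ⇒ 0


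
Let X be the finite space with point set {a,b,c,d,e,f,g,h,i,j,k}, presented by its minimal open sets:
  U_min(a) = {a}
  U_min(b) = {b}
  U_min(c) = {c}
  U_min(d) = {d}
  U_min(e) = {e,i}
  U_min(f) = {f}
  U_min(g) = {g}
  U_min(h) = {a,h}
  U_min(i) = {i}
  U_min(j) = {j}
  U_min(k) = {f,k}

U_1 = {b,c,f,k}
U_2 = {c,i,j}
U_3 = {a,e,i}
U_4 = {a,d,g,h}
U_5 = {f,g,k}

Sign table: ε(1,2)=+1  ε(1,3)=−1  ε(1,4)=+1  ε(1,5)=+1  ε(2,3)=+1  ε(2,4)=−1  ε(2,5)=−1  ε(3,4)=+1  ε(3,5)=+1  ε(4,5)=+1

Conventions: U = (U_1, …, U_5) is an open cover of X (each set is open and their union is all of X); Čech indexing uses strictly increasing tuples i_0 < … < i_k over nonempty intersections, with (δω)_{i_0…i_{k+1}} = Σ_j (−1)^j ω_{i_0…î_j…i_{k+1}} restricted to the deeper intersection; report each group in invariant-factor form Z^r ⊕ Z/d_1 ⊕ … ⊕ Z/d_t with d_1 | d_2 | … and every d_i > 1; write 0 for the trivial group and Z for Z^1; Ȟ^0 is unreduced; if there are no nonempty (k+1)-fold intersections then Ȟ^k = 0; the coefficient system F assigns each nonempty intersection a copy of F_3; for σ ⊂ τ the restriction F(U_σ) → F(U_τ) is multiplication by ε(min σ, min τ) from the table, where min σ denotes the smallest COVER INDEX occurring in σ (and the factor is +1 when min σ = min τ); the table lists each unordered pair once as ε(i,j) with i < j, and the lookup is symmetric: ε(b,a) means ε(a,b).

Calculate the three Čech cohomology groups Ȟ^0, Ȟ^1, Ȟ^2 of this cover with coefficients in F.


Ȟ^0 = Z/3, Ȟ^1 = Z/3, Ȟ^2 = 0

nerve simplices:
  U12={c} U15={f,k} U23={i} U34={a} U45={g}
C dims 5,5; δ0: rk_F3 4
degree 0: 5−4−0 = 1 → Ȟ^0 ≅ Z/3
degree 1: 5−0−4 = 1 → Ȟ^1 ≅ Z/3
degree 2: 0−0−0 = 0 → Ȟ^2 ≅ 0
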